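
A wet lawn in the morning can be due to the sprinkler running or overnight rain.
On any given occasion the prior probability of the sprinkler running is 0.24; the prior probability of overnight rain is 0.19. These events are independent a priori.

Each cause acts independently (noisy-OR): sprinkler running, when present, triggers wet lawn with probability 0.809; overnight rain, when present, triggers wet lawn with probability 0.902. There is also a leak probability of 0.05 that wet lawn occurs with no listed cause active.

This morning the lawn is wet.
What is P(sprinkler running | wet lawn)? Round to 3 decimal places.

Under noisy-OR, P(wet lawn | causes) = 1 − (1−0.05)·∏(1−qᵢ) over the active causes.
P(wet lawn) = 0.05*0.76*0.81 + 0.9069*0.76*0.19 + 0.81855*0.24*0.81 + 0.982218*0.24*0.19 = 0.030780 + 0.130956 + 0.159126 + 0.044789 = 0.365651
The sprinkler running-present share is 0.159126 + 0.044789 = 0.203915.
P(sprinkler running | wet lawn) = 0.203915 / 0.365651 ≈ 0.558

P(sprinkler running | wet lawn) ≈ 0.558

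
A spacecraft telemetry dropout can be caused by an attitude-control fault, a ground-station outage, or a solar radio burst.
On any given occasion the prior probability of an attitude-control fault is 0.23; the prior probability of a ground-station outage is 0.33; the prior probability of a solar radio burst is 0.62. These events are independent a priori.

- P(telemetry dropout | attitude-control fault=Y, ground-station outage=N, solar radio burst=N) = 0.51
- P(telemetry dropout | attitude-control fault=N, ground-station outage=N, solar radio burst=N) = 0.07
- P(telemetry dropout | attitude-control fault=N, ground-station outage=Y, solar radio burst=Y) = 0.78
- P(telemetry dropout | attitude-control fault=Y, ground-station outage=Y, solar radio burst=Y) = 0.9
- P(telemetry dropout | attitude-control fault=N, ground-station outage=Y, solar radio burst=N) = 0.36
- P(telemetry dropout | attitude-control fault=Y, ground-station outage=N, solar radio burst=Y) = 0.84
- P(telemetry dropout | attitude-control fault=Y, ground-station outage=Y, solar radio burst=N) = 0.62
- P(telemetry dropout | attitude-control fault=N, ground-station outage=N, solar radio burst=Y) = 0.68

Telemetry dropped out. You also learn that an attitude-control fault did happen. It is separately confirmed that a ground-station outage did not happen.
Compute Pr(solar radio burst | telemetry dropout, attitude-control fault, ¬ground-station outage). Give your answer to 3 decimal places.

Pr(solar radio burst | telemetry dropout, attitude-control fault, ¬ground-station outage) ≈ 0.729

By total probability over both values of solar radio burst:
  P(telemetry dropout | attitude-control fault, ¬ground-station outage) = 0.51*0.38 + 0.84*0.62
        = 0.193800 + 0.520800 = 0.714600
Keeping only the solar radio burst-present terms gives 0.520800, so
  P(solar radio burst | telemetry dropout, attitude-control fault, ¬ground-station outage) = 0.520800 / 0.714600 ≈ 0.729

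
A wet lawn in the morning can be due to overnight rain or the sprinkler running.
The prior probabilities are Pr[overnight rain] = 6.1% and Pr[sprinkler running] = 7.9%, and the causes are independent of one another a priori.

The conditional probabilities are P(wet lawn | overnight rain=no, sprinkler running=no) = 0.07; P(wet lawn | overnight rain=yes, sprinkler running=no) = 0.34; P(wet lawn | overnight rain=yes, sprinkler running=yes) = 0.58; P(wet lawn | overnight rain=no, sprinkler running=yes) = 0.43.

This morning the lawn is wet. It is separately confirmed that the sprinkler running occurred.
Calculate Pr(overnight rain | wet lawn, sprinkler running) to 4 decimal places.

Pr(overnight rain | wet lawn, sprinkler running) ≈ 0.0806

P(wet lawn | sprinkler running) = 0.43·0.939 + 0.58·0.061 = 0.403770 + 0.035380 = 0.439150
Restricting to configurations with overnight rain present: 0.58·0.061 = 0.035380.
So P(overnight rain | wet lawn, sprinkler running) = 0.035380/0.439150 ≈ 0.0806.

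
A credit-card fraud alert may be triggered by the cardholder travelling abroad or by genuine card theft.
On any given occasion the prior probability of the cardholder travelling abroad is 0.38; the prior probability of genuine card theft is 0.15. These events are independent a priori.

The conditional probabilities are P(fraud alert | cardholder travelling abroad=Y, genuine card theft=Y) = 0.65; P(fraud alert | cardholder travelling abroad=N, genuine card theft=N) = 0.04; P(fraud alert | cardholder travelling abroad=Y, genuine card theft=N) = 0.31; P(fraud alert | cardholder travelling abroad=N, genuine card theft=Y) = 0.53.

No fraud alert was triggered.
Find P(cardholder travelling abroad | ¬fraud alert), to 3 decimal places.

Weight on cardholder travelling abroad=true, given the evidence: 0.222870 + 0.019950 = 0.242820
Denominator P(¬fraud alert): 0.96*0.62*0.85 + 0.47*0.62*0.15 + 0.69*0.38*0.85 + 0.35*0.38*0.15 = 0.792450
P(cardholder travelling abroad | ¬fraud alert) = 0.242820/0.792450 ≈ 0.306

P(cardholder travelling abroad | ¬fraud alert) ≈ 0.306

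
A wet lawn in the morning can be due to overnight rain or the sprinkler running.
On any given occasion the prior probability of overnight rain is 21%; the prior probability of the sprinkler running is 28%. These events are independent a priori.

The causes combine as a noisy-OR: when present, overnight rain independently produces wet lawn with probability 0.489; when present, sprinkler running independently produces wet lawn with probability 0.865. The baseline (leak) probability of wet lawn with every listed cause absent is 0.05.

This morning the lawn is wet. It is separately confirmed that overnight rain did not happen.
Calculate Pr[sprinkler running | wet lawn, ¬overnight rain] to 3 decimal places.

Under noisy-OR, P(wet lawn | causes) = 1 − (1−0.05)·∏(1−qᵢ) over the active causes.
Weight on sprinkler running=true, given the evidence: 0.87175*0.28 = 0.244090
The normalizing constant is 0.05*0.72 + 0.87175*0.28 = 0.280090
Posterior = 0.244090 / 0.280090 ≈ 0.871

Pr[sprinkler running | wet lawn, ¬overnight rain] ≈ 0.871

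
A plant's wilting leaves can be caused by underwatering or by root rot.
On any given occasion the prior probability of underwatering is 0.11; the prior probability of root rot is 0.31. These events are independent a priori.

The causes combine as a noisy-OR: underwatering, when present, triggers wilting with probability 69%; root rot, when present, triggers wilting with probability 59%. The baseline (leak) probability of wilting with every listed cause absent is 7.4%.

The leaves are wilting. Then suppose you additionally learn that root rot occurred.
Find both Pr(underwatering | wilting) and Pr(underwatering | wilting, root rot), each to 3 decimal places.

Under noisy-OR, P(wilting | causes) = 1 − (1−0.074)·∏(1−qᵢ) over the active causes.
P(wilting) = 0.074·0.89·0.69 + 0.62034·0.89·0.31 + 0.71294·0.11·0.69 + 0.882305·0.11·0.31 = 0.045443 + 0.171152 + 0.054112 + 0.030087 = 0.300794
Restricting to configurations with underwatering present: 0.054112 + 0.030087 = 0.084199.
P(underwatering | wilting) = 0.084199 / 0.300794 ≈ 0.280

With the extra evidence:
Sum P(wilting|·) weighted by the priors over both values of underwatering:
  P(wilting | root rot) = 0.62034·0.89 + 0.882305·0.11
        = 0.552103 + 0.097054 = 0.649157
Keeping only the underwatering-present terms gives 0.097054, so
  P(underwatering | wilting, root rot) = 0.097054 / 0.649157 ≈ 0.150
The drop from 0.280 to 0.150 is the explaining-away (discounting) effect.

Pr(underwatering | wilting) ≈ 0.280; Pr(underwatering | wilting, root rot) ≈ 0.150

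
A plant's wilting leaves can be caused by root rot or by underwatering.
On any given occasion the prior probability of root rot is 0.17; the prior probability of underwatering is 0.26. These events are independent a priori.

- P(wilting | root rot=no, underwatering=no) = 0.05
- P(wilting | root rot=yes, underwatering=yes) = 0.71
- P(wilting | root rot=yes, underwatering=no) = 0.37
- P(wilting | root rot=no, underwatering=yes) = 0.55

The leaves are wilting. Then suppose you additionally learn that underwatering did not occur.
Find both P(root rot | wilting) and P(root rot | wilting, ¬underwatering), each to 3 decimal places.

Weight on root rot=true, given the evidence: 0.046546 + 0.031382 = 0.077928
Normalizer over all consistent configurations: 0.05×0.83×0.74 + 0.55×0.83×0.26 + 0.37×0.17×0.74 + 0.71×0.17×0.26 = 0.227328
P(root rot | wilting) = 0.077928/0.227328 ≈ 0.343

Now condition on the additional information:
P(wilting | ¬underwatering) = 0.05*0.83 + 0.37*0.17 = 0.041500 + 0.062900 = 0.104400
Restricting to configurations with root rot present: 0.37*0.17 = 0.062900.
Hence the posterior is 0.062900/0.104400 ≈ 0.602.

P(root rot | wilting) ≈ 0.343; P(root rot | wilting, ¬underwatering) ≈ 0.602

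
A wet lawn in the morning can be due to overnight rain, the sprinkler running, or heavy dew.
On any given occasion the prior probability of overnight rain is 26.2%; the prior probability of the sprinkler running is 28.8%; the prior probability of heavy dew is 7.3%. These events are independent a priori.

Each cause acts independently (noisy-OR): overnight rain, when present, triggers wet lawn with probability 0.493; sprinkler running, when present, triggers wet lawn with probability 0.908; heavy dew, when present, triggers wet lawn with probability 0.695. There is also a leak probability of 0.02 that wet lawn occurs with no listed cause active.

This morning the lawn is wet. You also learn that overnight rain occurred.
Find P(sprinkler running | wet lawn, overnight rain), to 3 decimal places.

P(sprinkler running | wet lawn, overnight rain) ≈ 0.423

Under noisy-OR, P(wet lawn | causes) = 1 − (1−0.02)·∏(1−qᵢ) over the active causes.
P(wet lawn | overnight rain) = 0.50314*0.712*0.927 + 0.848458*0.712*0.073 + 0.954289*0.288*0.927 + 0.986058*0.288*0.073 = 0.332084 + 0.044099 + 0.254772 + 0.020731 = 0.651686
Of this, 0.275503 comes from 0.254772 + 0.020731 (the sprinkler running=true cases).
Hence the posterior is 0.275503/0.651686 ≈ 0.423.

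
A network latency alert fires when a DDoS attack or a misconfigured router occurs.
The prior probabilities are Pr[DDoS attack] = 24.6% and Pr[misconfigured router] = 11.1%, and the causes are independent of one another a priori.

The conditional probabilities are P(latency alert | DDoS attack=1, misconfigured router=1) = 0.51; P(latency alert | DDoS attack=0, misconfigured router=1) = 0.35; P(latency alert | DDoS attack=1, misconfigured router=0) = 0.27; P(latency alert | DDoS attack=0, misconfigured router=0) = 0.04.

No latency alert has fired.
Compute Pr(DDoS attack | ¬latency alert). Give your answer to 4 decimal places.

Pr(DDoS attack | ¬latency alert) ≈ 0.1987

P(¬latency alert) = 0.96×0.754×0.889 + 0.65×0.754×0.111 + 0.73×0.246×0.889 + 0.49×0.246×0.111 = 0.643494 + 0.054401 + 0.159647 + 0.013380 = 0.870922
The DDoS attack-present share is 0.159647 + 0.013380 = 0.173027.
P(DDoS attack | ¬latency alert) = 0.173027 / 0.870922 ≈ 0.1987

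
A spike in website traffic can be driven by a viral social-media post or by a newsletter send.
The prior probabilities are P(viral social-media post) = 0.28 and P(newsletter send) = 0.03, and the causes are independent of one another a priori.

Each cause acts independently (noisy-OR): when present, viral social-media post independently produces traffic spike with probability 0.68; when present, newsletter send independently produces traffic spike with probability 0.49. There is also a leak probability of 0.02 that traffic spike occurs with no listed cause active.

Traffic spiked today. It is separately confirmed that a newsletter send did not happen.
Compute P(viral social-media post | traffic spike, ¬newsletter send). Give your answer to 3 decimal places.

P(viral social-media post | traffic spike, ¬newsletter send) ≈ 0.930

Under noisy-OR, P(traffic spike | causes) = 1 − (1−0.02)·∏(1−qᵢ) over the active causes.
P(traffic spike | ¬newsletter send) = 0.02*0.72 + 0.6864*0.28 = 0.014400 + 0.192192 = 0.206592
Restricting to configurations with viral social-media post present: 0.6864*0.28 = 0.192192.
So P(viral social-media post | traffic spike, ¬newsletter send) = 0.192192/0.206592 ≈ 0.930.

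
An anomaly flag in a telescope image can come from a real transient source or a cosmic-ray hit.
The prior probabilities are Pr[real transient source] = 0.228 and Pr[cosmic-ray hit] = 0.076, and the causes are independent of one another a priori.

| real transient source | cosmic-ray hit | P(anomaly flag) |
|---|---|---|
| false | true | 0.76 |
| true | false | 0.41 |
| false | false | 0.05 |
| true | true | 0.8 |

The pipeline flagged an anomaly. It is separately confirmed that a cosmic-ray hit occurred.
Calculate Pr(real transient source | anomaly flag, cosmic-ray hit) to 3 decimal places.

P(anomaly flag | cosmic-ray hit) = 0.76·0.772 + 0.8·0.228 = 0.586720 + 0.182400 = 0.769120
Of this, 0.182400 comes from 0.8·0.228 (the real transient source=true cases).
P(real transient source | anomaly flag, cosmic-ray hit) = 0.182400 / 0.769120 ≈ 0.237

Pr(real transient source | anomaly flag, cosmic-ray hit) ≈ 0.237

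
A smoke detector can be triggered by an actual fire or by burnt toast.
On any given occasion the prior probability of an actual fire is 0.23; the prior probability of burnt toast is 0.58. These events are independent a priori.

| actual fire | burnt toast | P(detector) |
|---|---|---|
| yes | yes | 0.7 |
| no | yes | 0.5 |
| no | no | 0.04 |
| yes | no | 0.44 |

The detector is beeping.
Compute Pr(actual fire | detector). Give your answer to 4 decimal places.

P(detector) = 0.04×0.77×0.42 + 0.5×0.77×0.58 + 0.44×0.23×0.42 + 0.7×0.23×0.58 = 0.012936 + 0.223300 + 0.042504 + 0.093380 = 0.372120
Of this, 0.135884 comes from 0.042504 + 0.093380 (the actual fire=true cases).
P(actual fire | detector) = 0.135884 / 0.372120 ≈ 0.3652

Pr(actual fire | detector) ≈ 0.3652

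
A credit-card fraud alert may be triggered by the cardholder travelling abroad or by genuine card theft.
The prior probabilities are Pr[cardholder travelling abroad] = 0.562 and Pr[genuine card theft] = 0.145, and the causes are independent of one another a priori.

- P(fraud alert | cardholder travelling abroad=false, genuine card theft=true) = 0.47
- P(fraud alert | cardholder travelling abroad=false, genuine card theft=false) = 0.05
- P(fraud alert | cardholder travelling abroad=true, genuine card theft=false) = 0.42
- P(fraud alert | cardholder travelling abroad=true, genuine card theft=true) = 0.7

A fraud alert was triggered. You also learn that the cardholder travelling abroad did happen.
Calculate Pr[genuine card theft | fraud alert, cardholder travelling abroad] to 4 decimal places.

Pr[genuine card theft | fraud alert, cardholder travelling abroad] ≈ 0.2204

Sum P(fraud alert|·) weighted by the priors over both values of genuine card theft:
  P(fraud alert | cardholder travelling abroad) = 0.42×0.855 + 0.7×0.145
        = 0.359100 + 0.101500 = 0.460600
Keeping only the genuine card theft-present terms gives 0.101500, so
  P(genuine card theft | fraud alert, cardholder travelling abroad) = 0.101500 / 0.460600 ≈ 0.2204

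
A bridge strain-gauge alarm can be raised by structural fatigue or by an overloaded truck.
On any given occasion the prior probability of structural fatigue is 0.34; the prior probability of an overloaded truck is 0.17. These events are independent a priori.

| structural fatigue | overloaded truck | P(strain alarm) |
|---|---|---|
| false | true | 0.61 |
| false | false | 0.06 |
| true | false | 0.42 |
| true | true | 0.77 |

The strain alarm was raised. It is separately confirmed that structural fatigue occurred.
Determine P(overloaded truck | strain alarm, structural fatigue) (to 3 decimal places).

Weight on overloaded truck=true, given the evidence: 0.77*0.17 = 0.130900
Denominator P(strain alarm | structural fatigue): 0.42*0.83 + 0.77*0.17 = 0.479500
Posterior = 0.130900 / 0.479500 ≈ 0.273

P(overloaded truck | strain alarm, structural fatigue) ≈ 0.273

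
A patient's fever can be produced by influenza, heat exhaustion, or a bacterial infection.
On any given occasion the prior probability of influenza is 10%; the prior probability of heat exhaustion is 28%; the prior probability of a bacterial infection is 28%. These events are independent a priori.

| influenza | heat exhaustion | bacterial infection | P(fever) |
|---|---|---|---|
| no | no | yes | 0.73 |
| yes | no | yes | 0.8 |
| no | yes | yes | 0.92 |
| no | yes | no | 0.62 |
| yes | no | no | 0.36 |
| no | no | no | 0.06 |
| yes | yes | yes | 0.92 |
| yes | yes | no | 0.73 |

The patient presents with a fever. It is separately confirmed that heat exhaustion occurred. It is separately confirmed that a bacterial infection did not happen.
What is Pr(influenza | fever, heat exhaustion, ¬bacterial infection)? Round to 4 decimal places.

Pr(influenza | fever, heat exhaustion, ¬bacterial infection) ≈ 0.1157

Sum P(fever|·) weighted by the priors over both values of influenza:
  P(fever | heat exhaustion, ¬bacterial infection) = 0.62×0.9 + 0.73×0.1
        = 0.558000 + 0.073000 = 0.631000
The terms with influenza present sum to 0.073000, so
  P(influenza | fever, heat exhaustion, ¬bacterial infection) = 0.073000 / 0.631000 ≈ 0.1157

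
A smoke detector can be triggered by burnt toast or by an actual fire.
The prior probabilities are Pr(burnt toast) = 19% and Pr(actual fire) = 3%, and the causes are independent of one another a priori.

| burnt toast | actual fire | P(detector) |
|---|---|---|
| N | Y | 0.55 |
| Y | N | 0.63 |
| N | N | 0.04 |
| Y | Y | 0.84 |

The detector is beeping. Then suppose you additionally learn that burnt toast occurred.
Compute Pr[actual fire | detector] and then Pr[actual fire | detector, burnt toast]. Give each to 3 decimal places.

Sum P(detector|·) weighted by the priors over the 4 (burnt toast, actual fire) configurations:
  P(detector) = 0.04×0.81×0.97 + 0.55×0.81×0.03 + 0.63×0.19×0.97 + 0.84×0.19×0.03
        = 0.031428 + 0.013365 + 0.116109 + 0.004788 = 0.165690
The terms with actual fire present sum to 0.018153, so
  P(actual fire | detector) = 0.018153 / 0.165690 ≈ 0.110

Now also conditioning on burnt toast=true:
For the numerator, keep only actual fire=true terms: 0.84*0.03 = 0.025200
Denominator P(detector | burnt toast): 0.63*0.97 + 0.84*0.03 = 0.636300
P(actual fire | detector, burnt toast) = 0.025200/0.636300 ≈ 0.040
— burnt toast explains away the evidence for actual fire.

Pr[actual fire | detector] ≈ 0.110; Pr[actual fire | detector, burnt toast] ≈ 0.040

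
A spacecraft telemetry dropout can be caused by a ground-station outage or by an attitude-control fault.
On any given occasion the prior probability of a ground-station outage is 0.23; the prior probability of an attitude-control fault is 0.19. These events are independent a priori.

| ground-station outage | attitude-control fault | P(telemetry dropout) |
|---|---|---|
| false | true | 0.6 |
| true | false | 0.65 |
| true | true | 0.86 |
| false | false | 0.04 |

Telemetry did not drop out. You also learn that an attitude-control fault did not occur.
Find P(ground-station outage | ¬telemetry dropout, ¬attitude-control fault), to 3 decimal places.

Sum P(¬telemetry dropout|·) weighted by the priors over both values of ground-station outage:
  P(¬telemetry dropout | ¬attitude-control fault) = 0.96×0.77 + 0.35×0.23
        = 0.739200 + 0.080500 = 0.819700
Configurations with ground-station outage contribute 0.080500, so
  P(ground-station outage | ¬telemetry dropout, ¬attitude-control fault) = 0.080500 / 0.819700 ≈ 0.098

P(ground-station outage | ¬telemetry dropout, ¬attitude-control fault) ≈ 0.098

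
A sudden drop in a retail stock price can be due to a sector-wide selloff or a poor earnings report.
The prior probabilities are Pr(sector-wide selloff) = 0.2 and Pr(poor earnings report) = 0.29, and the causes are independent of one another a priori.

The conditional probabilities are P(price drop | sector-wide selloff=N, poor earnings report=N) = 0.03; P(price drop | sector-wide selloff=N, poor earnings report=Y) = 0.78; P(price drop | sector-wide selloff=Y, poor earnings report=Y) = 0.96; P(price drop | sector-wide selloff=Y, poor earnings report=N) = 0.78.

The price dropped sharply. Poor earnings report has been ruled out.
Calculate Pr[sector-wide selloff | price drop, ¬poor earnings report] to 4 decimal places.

Weight on sector-wide selloff=true, given the evidence: 0.78×0.2 = 0.156000
Normalizer over all consistent configurations: 0.03×0.8 + 0.78×0.2 = 0.180000
Posterior = 0.156000 / 0.180000 ≈ 0.8667

Pr[sector-wide selloff | price drop, ¬poor earnings report] ≈ 0.8667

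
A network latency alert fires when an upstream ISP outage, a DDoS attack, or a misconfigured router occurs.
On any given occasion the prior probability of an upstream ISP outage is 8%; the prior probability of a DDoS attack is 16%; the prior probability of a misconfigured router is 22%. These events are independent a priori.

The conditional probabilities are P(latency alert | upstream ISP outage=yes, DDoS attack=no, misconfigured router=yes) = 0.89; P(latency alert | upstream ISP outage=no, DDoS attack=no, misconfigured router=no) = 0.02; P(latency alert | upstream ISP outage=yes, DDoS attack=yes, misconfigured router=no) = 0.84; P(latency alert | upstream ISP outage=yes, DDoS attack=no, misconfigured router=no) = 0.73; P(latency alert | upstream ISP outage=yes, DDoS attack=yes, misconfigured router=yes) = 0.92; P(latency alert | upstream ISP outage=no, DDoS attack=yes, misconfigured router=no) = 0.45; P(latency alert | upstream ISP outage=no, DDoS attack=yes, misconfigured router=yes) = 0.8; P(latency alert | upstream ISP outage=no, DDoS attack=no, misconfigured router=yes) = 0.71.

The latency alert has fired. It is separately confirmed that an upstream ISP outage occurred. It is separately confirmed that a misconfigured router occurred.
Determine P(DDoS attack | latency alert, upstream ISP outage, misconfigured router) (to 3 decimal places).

P(DDoS attack | latency alert, upstream ISP outage, misconfigured router) ≈ 0.165

For the numerator, keep only DDoS attack=true terms: 0.92*0.16 = 0.147200
The normalizing constant is 0.89*0.84 + 0.92*0.16 = 0.894800
P(DDoS attack | latency alert, upstream ISP outage, misconfigured router) = 0.147200/0.894800 ≈ 0.165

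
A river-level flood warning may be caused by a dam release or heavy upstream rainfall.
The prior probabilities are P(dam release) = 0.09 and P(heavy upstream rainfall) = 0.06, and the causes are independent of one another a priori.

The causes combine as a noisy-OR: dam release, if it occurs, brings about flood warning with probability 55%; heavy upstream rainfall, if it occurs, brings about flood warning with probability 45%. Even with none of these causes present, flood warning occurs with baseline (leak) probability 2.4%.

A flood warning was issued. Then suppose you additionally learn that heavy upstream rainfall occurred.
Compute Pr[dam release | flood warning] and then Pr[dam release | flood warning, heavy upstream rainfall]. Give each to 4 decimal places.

Under noisy-OR, P(flood warning | causes) = 1 − (1−0.024)·∏(1−qᵢ) over the active causes.
P(flood warning) = 0.024*0.91*0.94 + 0.4632*0.91*0.06 + 0.5608*0.09*0.94 + 0.75844*0.09*0.06 = 0.020530 + 0.025291 + 0.047444 + 0.004096 = 0.097361
Of this, 0.051540 comes from 0.047444 + 0.004096 (the dam release=true cases).
Hence the posterior is 0.051540/0.097361 ≈ 0.5294.

Now also conditioning on heavy upstream rainfall=true:
P(flood warning | heavy upstream rainfall) = 0.4632×0.91 + 0.75844×0.09 = 0.421512 + 0.068260 = 0.489772
The dam release-present share is 0.75844×0.09 = 0.068260.
So P(dam release | flood warning, heavy upstream rainfall) = 0.068260/0.489772 ≈ 0.1394.

Pr[dam release | flood warning] ≈ 0.5294; Pr[dam release | flood warning, heavy upstream rainfall] ≈ 0.1394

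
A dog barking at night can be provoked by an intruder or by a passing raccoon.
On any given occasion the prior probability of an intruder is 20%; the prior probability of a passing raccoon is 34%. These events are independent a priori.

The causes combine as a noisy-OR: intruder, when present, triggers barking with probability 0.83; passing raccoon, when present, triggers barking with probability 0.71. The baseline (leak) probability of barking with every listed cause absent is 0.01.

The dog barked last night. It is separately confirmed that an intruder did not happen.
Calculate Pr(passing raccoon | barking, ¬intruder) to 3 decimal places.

Under noisy-OR, P(barking | causes) = 1 − (1−0.01)·∏(1−qᵢ) over the active causes.
By total probability over both values of passing raccoon:
  P(barking | ¬intruder) = 0.01·0.66 + 0.7129·0.34
        = 0.006600 + 0.242386 = 0.248986
The terms with passing raccoon present sum to 0.242386, so
  P(passing raccoon | barking, ¬intruder) = 0.242386 / 0.248986 ≈ 0.973

Pr(passing raccoon | barking, ¬intruder) ≈ 0.973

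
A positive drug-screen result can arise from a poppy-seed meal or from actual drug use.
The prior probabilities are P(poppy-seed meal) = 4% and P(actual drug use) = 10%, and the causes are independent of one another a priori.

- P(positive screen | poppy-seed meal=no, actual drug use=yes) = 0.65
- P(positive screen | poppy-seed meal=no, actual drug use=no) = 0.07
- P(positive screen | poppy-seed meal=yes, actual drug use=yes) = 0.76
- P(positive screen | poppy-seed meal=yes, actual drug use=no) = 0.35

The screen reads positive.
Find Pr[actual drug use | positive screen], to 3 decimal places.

Pr[actual drug use | positive screen] ≈ 0.472

By total probability over the 4 (poppy-seed meal, actual drug use) configurations:
  P(positive screen) = 0.07×0.96×0.9 + 0.65×0.96×0.1 + 0.35×0.04×0.9 + 0.76×0.04×0.1
        = 0.060480 + 0.062400 + 0.012600 + 0.003040 = 0.138520
The terms with actual drug use present sum to 0.065440, so
  P(actual drug use | positive screen) = 0.065440 / 0.138520 ≈ 0.472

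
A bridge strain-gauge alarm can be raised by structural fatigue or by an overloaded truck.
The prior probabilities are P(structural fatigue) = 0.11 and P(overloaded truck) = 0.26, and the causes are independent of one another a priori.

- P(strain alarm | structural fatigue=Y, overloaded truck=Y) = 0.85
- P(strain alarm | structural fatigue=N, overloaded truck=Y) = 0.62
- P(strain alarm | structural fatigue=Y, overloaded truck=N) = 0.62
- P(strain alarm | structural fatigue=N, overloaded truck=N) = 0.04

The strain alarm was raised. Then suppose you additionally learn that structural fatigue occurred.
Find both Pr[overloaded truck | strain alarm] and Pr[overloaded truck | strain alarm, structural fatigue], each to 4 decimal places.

Weight on overloaded truck=true, given the evidence: 0.143468 + 0.024310 = 0.167778
Normalizer over all consistent configurations: 0.04×0.89×0.74 + 0.62×0.89×0.26 + 0.62×0.11×0.74 + 0.85×0.11×0.26 = 0.244590
P(overloaded truck | strain alarm) = 0.167778/0.244590 ≈ 0.6860

Now also conditioning on structural fatigue=true:
By total probability over both values of overloaded truck:
  P(strain alarm | structural fatigue) = 0.62*0.74 + 0.85*0.26
        = 0.458800 + 0.221000 = 0.679800
Keeping only the overloaded truck-present terms gives 0.221000, so
  P(overloaded truck | strain alarm, structural fatigue) = 0.221000 / 0.679800 ≈ 0.3251
The drop from 0.6860 to 0.3251 is the explaining-away (discounting) effect.

Pr[overloaded truck | strain alarm] ≈ 0.6860; Pr[overloaded truck | strain alarm, structural fatigue] ≈ 0.3251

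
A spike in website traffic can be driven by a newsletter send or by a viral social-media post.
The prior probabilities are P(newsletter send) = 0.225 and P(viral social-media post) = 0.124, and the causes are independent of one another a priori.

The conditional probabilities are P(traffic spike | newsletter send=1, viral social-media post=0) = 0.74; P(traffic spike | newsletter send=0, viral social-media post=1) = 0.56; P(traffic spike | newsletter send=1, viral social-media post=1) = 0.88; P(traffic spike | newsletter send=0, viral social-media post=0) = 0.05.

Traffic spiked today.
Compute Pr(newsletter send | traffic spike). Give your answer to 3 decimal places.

Pr(newsletter send | traffic spike) ≈ 0.660

Enumerate the 4 (newsletter send, viral social-media post) configurations and weight by the priors:
  P(traffic spike) = 0.05·0.775·0.876 + 0.56·0.775·0.124 + 0.74·0.225·0.876 + 0.88·0.225·0.124
        = 0.033945 + 0.053816 + 0.145854 + 0.024552 = 0.258167
Configurations with newsletter send contribute 0.170406, so
  P(newsletter send | traffic spike) = 0.170406 / 0.258167 ≈ 0.660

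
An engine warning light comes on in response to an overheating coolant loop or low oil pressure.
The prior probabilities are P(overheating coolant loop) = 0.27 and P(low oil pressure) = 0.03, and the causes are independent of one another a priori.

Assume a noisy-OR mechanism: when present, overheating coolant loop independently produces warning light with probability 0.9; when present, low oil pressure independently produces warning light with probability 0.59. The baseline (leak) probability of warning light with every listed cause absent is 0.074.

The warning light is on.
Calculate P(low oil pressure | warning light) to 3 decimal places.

Under noisy-OR, P(warning light | causes) = 1 − (1−0.074)·∏(1−qᵢ) over the active causes.
For the numerator, keep only low oil pressure=true terms: 0.013585 + 0.007792 = 0.021377
Denominator P(warning light): 0.074*0.73*0.97 + 0.62034*0.73*0.03 + 0.9074*0.27*0.97 + 0.962034*0.27*0.03 = 0.311424
Posterior = 0.021377 / 0.311424 ≈ 0.069

P(low oil pressure | warning light) ≈ 0.069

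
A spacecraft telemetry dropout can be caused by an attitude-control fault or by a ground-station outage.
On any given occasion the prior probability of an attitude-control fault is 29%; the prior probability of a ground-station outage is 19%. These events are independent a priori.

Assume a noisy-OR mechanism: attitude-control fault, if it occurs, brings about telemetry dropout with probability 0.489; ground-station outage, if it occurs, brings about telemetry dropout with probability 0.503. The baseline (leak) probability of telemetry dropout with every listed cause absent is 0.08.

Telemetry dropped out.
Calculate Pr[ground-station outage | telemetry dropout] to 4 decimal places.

Pr[ground-station outage | telemetry dropout] ≈ 0.4038

Under noisy-OR, P(telemetry dropout | causes) = 1 − (1−0.08)·∏(1−qᵢ) over the active causes.
P(telemetry dropout) = 0.08·0.71·0.81 + 0.54276·0.71·0.19 + 0.52988·0.29·0.81 + 0.76635·0.29·0.19 = 0.046008 + 0.073218 + 0.124469 + 0.042226 = 0.285921
Of this, 0.115444 comes from 0.073218 + 0.042226 (the ground-station outage=true cases).
P(ground-station outage | telemetry dropout) = 0.115444 / 0.285921 ≈ 0.4038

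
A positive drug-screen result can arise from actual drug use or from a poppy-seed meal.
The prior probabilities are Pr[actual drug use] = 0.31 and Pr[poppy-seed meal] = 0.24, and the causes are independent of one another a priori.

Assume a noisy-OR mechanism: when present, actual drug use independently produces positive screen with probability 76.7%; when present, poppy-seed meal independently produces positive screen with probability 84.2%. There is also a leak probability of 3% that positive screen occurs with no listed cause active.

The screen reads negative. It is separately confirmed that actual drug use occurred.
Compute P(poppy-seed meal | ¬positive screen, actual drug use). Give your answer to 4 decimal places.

P(poppy-seed meal | ¬positive screen, actual drug use) ≈ 0.0475

Under noisy-OR, P(positive screen | causes) = 1 − (1−0.03)·∏(1−qᵢ) over the active causes.
P(¬positive screen | actual drug use) = 0.22601×0.76 + 0.03571×0.24 = 0.171768 + 0.008570 = 0.180338
Restricting to configurations with poppy-seed meal present: 0.03571×0.24 = 0.008570.
So P(poppy-seed meal | ¬positive screen, actual drug use) = 0.008570/0.180338 ≈ 0.0475.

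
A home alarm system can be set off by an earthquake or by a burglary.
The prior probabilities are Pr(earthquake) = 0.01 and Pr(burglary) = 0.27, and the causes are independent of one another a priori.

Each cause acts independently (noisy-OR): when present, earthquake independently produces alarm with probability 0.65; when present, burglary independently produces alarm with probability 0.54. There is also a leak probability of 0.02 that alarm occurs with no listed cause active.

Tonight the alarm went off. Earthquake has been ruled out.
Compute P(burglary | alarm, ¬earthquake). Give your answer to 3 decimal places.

Under noisy-OR, P(alarm | causes) = 1 − (1−0.02)·∏(1−qᵢ) over the active causes.
P(alarm | ¬earthquake) = 0.02×0.73 + 0.5492×0.27 = 0.014600 + 0.148284 = 0.162884
Restricting to configurations with burglary present: 0.5492×0.27 = 0.148284.
So P(burglary | alarm, ¬earthquake) = 0.148284/0.162884 ≈ 0.910.

P(burglary | alarm, ¬earthquake) ≈ 0.910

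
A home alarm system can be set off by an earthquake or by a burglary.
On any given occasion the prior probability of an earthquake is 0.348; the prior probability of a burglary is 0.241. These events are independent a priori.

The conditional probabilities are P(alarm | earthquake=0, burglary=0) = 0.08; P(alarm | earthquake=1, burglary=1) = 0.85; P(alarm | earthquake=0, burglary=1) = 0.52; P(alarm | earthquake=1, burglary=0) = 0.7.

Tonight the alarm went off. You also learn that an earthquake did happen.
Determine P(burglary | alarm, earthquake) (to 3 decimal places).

P(alarm | earthquake) = 0.7×0.759 + 0.85×0.241 = 0.531300 + 0.204850 = 0.736150
The burglary-present share is 0.85×0.241 = 0.204850.
So P(burglary | alarm, earthquake) = 0.204850/0.736150 ≈ 0.278.

P(burglary | alarm, earthquake) ≈ 0.278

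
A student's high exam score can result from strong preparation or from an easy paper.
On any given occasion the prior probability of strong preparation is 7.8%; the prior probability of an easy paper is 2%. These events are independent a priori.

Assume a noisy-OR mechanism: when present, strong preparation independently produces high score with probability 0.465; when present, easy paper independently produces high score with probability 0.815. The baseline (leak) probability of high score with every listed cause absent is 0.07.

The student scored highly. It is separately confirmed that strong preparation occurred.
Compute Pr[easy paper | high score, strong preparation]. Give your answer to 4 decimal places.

Pr[easy paper | high score, strong preparation] ≈ 0.0356

Under noisy-OR, P(high score | causes) = 1 − (1−0.07)·∏(1−qᵢ) over the active causes.
Numerator (weight on configurations with easy paper): 0.907953×0.02 = 0.018159
Denominator P(high score | strong preparation): 0.50245×0.98 + 0.907953×0.02 = 0.510560
P(easy paper | high score, strong preparation) = 0.018159/0.510560 ≈ 0.0356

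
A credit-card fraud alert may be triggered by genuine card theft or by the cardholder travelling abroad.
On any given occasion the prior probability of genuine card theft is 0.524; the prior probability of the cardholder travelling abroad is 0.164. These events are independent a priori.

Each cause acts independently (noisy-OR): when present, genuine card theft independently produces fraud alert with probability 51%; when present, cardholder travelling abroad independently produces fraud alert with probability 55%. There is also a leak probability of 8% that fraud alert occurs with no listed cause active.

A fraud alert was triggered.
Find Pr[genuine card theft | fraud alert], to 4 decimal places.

Pr[genuine card theft | fraud alert] ≈ 0.7994

Under noisy-OR, P(fraud alert | causes) = 1 − (1−0.08)·∏(1−qᵢ) over the active causes.
By total probability over the 4 (genuine card theft, cardholder travelling abroad) configurations:
  P(fraud alert) = 0.08*0.476*0.836 + 0.586*0.476*0.164 + 0.5492*0.524*0.836 + 0.79714*0.524*0.164
        = 0.031835 + 0.045746 + 0.240585 + 0.068503 = 0.386669
The terms with genuine card theft present sum to 0.309088, so
  P(genuine card theft | fraud alert) = 0.309088 / 0.386669 ≈ 0.7994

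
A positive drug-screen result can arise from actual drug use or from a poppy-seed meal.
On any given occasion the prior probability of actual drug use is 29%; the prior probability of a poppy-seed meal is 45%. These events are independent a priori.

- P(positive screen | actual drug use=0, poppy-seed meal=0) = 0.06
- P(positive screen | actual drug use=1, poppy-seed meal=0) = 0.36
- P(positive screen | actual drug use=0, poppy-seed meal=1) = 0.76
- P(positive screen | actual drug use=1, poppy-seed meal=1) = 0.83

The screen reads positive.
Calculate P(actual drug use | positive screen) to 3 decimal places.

Sum P(positive screen|·) weighted by the priors over the 4 (actual drug use, poppy-seed meal) configurations:
  P(positive screen) = 0.06×0.71×0.55 + 0.76×0.71×0.45 + 0.36×0.29×0.55 + 0.83×0.29×0.45
        = 0.023430 + 0.242820 + 0.057420 + 0.108315 = 0.431985
Configurations with actual drug use contribute 0.165735, so
  P(actual drug use | positive screen) = 0.165735 / 0.431985 ≈ 0.384

P(actual drug use | positive screen) ≈ 0.384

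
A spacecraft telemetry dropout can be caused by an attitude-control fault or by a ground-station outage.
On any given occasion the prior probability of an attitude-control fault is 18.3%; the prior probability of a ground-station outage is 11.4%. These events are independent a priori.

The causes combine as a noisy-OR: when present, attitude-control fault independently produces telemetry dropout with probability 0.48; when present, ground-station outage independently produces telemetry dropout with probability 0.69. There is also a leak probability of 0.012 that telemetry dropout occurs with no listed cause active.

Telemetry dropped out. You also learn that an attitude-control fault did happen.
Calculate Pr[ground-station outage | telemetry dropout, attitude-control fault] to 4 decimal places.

Pr[ground-station outage | telemetry dropout, attitude-control fault] ≈ 0.1820

Under noisy-OR, P(telemetry dropout | causes) = 1 − (1−0.012)·∏(1−qᵢ) over the active causes.
Numerator (weight on configurations with ground-station outage): 0.840734*0.114 = 0.095844
Normalizer over all consistent configurations: 0.48624*0.886 + 0.840734*0.114 = 0.526653
Posterior = 0.095844 / 0.526653 ≈ 0.1820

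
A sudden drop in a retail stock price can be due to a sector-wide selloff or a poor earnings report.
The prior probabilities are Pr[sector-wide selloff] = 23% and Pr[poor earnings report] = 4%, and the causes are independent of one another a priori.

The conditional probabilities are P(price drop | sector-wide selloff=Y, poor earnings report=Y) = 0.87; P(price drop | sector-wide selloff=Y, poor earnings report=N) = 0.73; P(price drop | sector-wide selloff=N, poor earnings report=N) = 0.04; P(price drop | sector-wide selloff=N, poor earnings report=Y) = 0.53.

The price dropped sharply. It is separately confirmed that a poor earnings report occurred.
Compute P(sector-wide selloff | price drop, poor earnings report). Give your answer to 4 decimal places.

P(sector-wide selloff | price drop, poor earnings report) ≈ 0.3290

By total probability over both values of sector-wide selloff:
  P(price drop | poor earnings report) = 0.53*0.77 + 0.87*0.23
        = 0.408100 + 0.200100 = 0.608200
The terms with sector-wide selloff present sum to 0.200100, so
  P(sector-wide selloff | price drop, poor earnings report) = 0.200100 / 0.608200 ≈ 0.3290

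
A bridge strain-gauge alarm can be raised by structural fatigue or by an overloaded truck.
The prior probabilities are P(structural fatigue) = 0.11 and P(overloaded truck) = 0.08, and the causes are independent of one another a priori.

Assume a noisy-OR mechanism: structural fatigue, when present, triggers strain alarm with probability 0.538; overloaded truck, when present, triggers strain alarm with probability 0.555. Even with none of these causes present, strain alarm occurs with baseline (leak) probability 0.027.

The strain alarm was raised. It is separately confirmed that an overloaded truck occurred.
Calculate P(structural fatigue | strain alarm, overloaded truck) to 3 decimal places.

P(structural fatigue | strain alarm, overloaded truck) ≈ 0.148

Under noisy-OR, P(strain alarm | causes) = 1 − (1−0.027)·∏(1−qᵢ) over the active causes.
Enumerate both values of structural fatigue and weight by the priors:
  P(strain alarm | overloaded truck) = 0.567015·0.89 + 0.799961·0.11
        = 0.504643 + 0.087996 = 0.592639
The terms with structural fatigue present sum to 0.087996, so
  P(structural fatigue | strain alarm, overloaded truck) = 0.087996 / 0.592639 ≈ 0.148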